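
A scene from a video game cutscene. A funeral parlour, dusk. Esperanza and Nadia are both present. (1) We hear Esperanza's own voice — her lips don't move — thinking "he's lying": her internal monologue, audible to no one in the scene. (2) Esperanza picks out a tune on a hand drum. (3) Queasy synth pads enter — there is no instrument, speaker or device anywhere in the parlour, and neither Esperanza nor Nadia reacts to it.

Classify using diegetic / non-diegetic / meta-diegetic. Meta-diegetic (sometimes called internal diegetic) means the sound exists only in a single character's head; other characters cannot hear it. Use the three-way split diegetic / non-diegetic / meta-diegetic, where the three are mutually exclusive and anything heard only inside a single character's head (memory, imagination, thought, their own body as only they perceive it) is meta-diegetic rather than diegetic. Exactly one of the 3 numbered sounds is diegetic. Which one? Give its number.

2

(1) it's Esperanza's unspoken thought, heard only by the audience via her subjectivity → meta-diegetic.
(2) is diegetic: a character is playing a hand drum on screen.
Sound (3): score with no on-screen or off-screen source; it exists for the audience alone, so non-diegetic.
Only (2) is diegetic.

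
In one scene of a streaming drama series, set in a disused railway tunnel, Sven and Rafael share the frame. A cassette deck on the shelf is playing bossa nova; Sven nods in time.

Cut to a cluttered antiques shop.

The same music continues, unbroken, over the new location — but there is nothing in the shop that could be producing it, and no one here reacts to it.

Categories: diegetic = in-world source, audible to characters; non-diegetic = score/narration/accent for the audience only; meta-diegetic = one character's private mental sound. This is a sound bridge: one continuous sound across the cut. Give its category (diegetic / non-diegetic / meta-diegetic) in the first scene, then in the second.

Scene one: a cassette deck is an on-screen source and Sven reacts to it → diegetic.
Scene two: there is no source in the shop and no one hears it — it's now underscore → non-diegetic.

diegetic, non-diegetic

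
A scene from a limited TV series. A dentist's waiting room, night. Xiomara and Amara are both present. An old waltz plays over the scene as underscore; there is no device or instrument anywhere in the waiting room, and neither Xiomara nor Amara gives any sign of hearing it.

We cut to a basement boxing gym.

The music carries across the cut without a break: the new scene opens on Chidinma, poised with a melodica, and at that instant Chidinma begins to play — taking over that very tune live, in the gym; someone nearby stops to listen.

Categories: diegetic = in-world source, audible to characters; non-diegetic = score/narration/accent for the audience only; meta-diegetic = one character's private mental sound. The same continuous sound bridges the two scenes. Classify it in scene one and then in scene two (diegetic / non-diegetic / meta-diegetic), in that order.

non-diegetic, diegetic

Scene one: there's no in-world source anywhere and no character hears it — underscore for the audience only → non-diegetic.
Scene two: from the moment Chidinma starts playing, the tune is being performed on a melodica inside the story world and another character hears it → diegetic.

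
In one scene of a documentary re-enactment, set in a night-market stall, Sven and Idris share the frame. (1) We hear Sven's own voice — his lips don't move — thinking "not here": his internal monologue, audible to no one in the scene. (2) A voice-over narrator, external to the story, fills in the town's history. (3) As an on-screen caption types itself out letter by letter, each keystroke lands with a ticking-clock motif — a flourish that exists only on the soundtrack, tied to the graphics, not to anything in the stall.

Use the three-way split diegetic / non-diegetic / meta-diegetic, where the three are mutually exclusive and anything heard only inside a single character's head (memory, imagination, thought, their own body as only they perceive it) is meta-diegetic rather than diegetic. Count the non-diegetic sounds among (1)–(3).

(1) is meta-diegetic: internal monologue — inside Sven's mind, not spoken into the scene.
(2) is non-diegetic: external voice-over — not a character, not heard by anyone in the scene.
(3) sound married to a title/caption — outside the diegesis by definition → non-diegetic.
Non-diegetic: (2), (3) — that's 2.

2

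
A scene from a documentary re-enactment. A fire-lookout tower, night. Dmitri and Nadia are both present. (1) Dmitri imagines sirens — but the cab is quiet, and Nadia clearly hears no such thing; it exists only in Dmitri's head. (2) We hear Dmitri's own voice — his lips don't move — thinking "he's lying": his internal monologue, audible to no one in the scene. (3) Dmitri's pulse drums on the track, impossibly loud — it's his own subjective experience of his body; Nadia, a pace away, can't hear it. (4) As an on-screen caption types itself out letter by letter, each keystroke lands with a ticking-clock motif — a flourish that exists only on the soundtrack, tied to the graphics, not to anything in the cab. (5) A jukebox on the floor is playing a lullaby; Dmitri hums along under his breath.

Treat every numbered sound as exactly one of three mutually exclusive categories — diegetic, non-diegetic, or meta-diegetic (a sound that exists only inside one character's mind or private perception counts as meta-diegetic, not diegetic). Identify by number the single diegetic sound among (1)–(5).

5

(1) is meta-diegetic: the sound is imagined by Dmitri; nothing in the story world is producing it and Nadia can't hear it.
(2) is meta-diegetic: internal monologue — inside Dmitri's mind, not spoken into the scene.
(3) is meta-diegetic: it's Dmitri's internal bodily sensation rendered as sound; only Dmitri 'hears' it.
(4) is non-diegetic: the caption isn't part of the story world, so neither is the sound tied to it.
(5) the music comes from an on-screen device that Dmitri responds to → diegetic.
Only (5) is diegetic.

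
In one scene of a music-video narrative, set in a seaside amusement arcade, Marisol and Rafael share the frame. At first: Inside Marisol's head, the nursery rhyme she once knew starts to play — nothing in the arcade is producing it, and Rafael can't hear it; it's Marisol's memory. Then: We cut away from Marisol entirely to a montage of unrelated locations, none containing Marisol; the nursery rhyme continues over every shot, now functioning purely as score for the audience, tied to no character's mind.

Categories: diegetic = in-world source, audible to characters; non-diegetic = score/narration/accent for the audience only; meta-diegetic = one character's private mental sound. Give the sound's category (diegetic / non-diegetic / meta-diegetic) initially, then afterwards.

Initially: the music lives inside Marisol's mind alone; Rafael can't hear it → meta-diegetic.
Afterwards: once it plays over shots Marisol isn't in, detached from any character's subjectivity, it's conventional underscore → non-diegetic.

meta-diegetic, non-diegetic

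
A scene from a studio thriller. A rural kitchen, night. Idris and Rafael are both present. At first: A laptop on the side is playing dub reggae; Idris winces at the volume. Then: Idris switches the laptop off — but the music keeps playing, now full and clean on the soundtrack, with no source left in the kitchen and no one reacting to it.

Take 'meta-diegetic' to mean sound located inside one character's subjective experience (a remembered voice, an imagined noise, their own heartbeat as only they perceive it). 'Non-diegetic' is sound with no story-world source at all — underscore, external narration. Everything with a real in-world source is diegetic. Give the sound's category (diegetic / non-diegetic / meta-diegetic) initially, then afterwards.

Initially: a laptop is a real in-scene source and Idris reacts to it → diegetic.
Afterwards: there is no longer any in-world source and no one can hear it — it has become underscore → non-diegetic.

diegetic, non-diegetic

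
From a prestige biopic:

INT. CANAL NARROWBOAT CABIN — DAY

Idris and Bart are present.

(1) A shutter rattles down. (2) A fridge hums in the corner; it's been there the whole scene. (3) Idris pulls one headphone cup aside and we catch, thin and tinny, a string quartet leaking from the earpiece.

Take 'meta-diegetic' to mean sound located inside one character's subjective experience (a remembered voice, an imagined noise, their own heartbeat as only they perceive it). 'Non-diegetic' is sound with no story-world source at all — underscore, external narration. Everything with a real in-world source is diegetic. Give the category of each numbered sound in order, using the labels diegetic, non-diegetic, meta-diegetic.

diegetic, diegetic, diegetic

(1) is diegetic: an in-world source (a shutter); characters could hear it.
(2) ambient/room sound belonging to the story's physical space → diegetic.
Sound (3): it's leaking from a physical pair of headphones in the scene, so diegetic.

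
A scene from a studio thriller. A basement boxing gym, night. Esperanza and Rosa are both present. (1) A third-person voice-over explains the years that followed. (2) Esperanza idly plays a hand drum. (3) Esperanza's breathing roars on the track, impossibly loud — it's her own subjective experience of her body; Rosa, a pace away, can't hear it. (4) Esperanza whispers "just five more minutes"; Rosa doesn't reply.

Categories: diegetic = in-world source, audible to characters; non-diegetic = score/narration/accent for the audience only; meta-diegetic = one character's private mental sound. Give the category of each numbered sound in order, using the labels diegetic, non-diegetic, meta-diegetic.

Sound (1): commentary laid over the scene from outside the fiction, so non-diegetic.
Sound (2): the instrument and the performer are both in the scene, so diegetic.
Sound (3): point-of-audition from inside Esperanza's body; not a sound in the room, so meta-diegetic.
(4) is diegetic: spoken by a character present in the story world.

non-diegetic, diegetic, meta-diegetic, diegetic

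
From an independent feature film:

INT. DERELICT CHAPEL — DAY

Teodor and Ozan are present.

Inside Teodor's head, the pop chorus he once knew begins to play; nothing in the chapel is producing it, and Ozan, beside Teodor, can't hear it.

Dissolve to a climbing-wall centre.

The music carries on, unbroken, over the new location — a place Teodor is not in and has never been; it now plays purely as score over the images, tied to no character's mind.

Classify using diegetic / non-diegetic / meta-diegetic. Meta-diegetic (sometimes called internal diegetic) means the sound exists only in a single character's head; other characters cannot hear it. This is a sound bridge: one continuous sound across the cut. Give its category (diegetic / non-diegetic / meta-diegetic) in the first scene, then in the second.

meta-diegetic, non-diegetic

Scene one: the music exists only inside Teodor's mind; Ozan can't hear it → meta-diegetic.
Scene two: it's detached from Teodor entirely and plays over unrelated images with no in-world source — conventional underscore → non-diegetic.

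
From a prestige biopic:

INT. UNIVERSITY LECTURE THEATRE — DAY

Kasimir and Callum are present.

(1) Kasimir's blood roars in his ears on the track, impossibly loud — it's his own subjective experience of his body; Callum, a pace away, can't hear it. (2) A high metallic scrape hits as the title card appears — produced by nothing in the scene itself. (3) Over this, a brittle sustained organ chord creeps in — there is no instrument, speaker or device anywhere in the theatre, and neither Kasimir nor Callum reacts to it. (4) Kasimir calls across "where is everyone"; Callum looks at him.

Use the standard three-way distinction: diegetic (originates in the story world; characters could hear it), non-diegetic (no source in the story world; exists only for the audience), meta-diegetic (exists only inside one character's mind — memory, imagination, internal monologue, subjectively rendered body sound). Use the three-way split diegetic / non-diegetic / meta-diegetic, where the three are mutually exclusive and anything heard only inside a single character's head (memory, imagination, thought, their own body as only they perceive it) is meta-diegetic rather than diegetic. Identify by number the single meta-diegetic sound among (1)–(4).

(1) it's Kasimir's internal bodily sensation rendered as sound; only Kasimir 'hears' it → meta-diegetic.
(2) it's a sound-design accent with no in-world source; no one in the scene can hear it → non-diegetic.
(3) is non-diegetic: score with no on-screen or off-screen source; it exists for the audience alone.
Sound (4): spoken by a character present in the story world, so diegetic.
Only (1) is meta-diegetic.

1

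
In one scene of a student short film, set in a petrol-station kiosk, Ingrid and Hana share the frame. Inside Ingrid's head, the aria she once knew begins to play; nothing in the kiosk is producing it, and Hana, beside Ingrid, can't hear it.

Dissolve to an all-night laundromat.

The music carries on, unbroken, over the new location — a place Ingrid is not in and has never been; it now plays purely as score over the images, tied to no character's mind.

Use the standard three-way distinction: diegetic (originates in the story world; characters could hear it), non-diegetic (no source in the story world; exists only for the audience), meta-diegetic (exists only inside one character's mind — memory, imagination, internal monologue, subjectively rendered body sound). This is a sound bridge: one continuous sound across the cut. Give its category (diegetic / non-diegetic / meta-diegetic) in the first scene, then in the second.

Scene one: the music exists only inside Ingrid's mind; Hana can't hear it → meta-diegetic.
Scene two: it's detached from Ingrid entirely and plays over unrelated images with no in-world source — conventional underscore → non-diegetic.

meta-diegetic, non-diegetic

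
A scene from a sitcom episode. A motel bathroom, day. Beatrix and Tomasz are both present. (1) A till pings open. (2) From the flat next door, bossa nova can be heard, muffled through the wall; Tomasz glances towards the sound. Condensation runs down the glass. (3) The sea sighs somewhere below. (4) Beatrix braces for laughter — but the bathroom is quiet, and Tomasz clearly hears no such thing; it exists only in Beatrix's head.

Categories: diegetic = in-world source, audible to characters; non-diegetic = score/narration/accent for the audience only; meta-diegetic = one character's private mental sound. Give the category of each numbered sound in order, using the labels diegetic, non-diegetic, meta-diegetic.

diegetic, diegetic, diegetic, meta-diegetic

(1) is diegetic: a till is a real object/event in the scene's world.
Sound (2): it's coming from the flat next door — a location within the story world — and Tomasz reacts, so diegetic.
(3) the sea is part of the location's real environment → diegetic.
Sound (4): the sound is imagined by Beatrix; nothing in the story world is producing it and Tomasz can't hear it, so meta-diegetic.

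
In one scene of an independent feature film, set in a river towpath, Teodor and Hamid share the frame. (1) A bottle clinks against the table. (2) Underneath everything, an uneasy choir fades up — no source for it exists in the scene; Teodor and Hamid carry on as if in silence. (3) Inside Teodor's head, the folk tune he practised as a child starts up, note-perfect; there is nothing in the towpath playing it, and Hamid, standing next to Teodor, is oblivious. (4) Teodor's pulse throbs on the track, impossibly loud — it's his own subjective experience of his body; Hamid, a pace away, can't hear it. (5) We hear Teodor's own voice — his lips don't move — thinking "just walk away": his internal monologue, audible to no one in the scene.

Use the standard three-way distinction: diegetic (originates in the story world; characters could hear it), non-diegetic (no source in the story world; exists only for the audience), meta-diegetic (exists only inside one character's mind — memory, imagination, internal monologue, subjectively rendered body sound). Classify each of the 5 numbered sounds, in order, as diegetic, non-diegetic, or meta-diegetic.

(1) is diegetic: a bottle is a real object/event in the scene's world.
(2) it has no source in the story world and no character can hear it — it's underscore → non-diegetic.
(3) is meta-diegetic: remembered music, private to Teodor — Hamid is oblivious because it isn't in the room.
(4) is meta-diegetic: a subjective body sound — Teodor's private perception, inaudible to Hamid.
(5) Teodor's thought-voice: a private mental sound no other character can hear → meta-diegetic.

diegetic, non-diegetic, meta-diegetic, meta-diegetic, meta-diegetic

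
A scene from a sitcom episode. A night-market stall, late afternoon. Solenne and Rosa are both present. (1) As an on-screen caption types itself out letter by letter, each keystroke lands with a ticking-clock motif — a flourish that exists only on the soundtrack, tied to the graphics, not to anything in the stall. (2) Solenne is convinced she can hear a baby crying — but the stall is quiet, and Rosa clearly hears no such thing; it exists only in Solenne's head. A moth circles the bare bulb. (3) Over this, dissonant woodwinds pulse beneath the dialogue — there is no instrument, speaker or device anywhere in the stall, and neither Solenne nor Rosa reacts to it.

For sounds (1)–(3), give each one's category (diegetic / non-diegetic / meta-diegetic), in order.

(1) is non-diegetic: it accompanies on-screen graphics, not anything inside the story world.
(2) is meta-diegetic: subjective to Solenne: the stall is silent and Rosa hears nothing.
Sound (3): score with no on-screen or off-screen source; it exists for the audience alone, so non-diegetic.

non-diegetic, meta-diegetic, non-diegetic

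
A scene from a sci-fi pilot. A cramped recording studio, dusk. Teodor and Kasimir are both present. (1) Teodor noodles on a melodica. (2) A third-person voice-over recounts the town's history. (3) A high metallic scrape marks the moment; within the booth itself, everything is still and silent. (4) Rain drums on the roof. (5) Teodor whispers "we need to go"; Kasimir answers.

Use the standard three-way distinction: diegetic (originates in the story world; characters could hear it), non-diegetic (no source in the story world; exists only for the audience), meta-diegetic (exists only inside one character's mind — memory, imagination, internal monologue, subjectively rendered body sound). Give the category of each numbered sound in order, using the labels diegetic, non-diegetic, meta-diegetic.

(1) is diegetic: the instrument and the performer are both in the scene.
(2) external voice-over — not a character, not heard by anyone in the scene → non-diegetic.
(3) is non-diegetic: nothing in the scene produces it; it's an accent added for the audience.
Sound (4): ambient/room sound belonging to the story's physical space, so diegetic.
(5) on-screen dialogue — Teodor speaks and Kasimir is there to hear → diegetic.

diegetic, non-diegetic, non-diegetic, diegetic, diegetic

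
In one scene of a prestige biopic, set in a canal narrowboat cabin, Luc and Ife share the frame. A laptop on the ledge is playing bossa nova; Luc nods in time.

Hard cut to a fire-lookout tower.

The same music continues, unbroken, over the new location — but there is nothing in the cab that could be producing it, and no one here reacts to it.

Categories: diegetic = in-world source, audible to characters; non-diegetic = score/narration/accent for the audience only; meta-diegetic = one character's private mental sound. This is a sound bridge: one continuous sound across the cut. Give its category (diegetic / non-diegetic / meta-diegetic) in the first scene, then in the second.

Scene one: a laptop is an on-screen source and Luc reacts to it → diegetic.
Scene two: there is no source in the cab and no one hears it — it's now underscore → non-diegetic.

diegetic, non-diegetic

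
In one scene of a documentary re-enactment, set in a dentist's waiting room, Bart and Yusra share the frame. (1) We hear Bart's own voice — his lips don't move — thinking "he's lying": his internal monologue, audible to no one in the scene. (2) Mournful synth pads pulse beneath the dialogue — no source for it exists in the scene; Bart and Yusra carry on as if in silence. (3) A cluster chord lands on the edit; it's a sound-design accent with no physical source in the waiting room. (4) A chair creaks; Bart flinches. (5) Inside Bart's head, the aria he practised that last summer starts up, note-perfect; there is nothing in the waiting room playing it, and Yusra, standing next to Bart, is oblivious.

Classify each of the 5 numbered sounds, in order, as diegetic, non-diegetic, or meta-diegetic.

meta-diegetic, non-diegetic, non-diegetic, diegetic, meta-diegetic

Sound (1): internal monologue — inside Bart's mind, not spoken into the scene, so meta-diegetic.
(2) is non-diegetic: nothing in the waiting room produces it and the characters don't hear it — pure soundtrack.
(3) nothing in the scene produces it; it's an accent added for the audience → non-diegetic.
(4) an in-world source (a chair); characters could hear it → diegetic.
Sound (5): the music is a memory playing inside Bart's mind alone; no real-world source, Yusra can't hear it, so meta-diegetic.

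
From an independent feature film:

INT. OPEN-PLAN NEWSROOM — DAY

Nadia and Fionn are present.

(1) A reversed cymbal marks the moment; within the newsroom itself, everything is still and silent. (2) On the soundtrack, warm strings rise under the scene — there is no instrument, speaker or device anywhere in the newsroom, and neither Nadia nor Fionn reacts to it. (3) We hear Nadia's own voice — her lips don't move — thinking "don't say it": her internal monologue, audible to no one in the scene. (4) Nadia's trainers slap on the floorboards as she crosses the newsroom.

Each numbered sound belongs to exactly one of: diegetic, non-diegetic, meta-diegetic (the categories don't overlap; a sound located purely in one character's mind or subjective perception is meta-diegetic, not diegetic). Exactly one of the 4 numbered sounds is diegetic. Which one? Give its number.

4

(1) it's a sound-design accent with no in-world source; no one in the scene can hear it → non-diegetic.
(2) score with no on-screen or off-screen source; it exists for the audience alone → non-diegetic.
(3) Nadia's thought-voice: a private mental sound no other character can hear → meta-diegetic.
(4) is diegetic: a character's body making contact with the set — an in-world sound.
Only (4) is diegetic.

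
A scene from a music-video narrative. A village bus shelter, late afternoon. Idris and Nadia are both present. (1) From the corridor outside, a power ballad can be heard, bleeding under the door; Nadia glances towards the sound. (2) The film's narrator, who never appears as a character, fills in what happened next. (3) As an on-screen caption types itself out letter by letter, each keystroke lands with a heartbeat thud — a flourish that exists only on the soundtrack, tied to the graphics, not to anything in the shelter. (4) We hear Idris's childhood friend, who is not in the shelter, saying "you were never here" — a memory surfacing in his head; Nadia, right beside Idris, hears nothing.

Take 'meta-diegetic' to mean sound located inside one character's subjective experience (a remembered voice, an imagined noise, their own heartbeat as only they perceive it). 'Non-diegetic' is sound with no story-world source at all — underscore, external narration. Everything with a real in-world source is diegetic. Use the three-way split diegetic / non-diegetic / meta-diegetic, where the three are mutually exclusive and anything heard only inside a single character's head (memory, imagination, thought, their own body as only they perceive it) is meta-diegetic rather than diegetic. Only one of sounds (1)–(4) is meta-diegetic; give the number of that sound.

4

(1) it's coming from the corridor outside — a location within the story world — and Nadia reacts → diegetic.
(2) the narrator exists outside the story world, addressing only the audience → non-diegetic.
(3) sound married to a title/caption — outside the diegesis by definition → non-diegetic.
(4) is meta-diegetic: the voice is a memory playing only inside Idris's mind; Nadia can't hear it.
Only (4) is meta-diegetic.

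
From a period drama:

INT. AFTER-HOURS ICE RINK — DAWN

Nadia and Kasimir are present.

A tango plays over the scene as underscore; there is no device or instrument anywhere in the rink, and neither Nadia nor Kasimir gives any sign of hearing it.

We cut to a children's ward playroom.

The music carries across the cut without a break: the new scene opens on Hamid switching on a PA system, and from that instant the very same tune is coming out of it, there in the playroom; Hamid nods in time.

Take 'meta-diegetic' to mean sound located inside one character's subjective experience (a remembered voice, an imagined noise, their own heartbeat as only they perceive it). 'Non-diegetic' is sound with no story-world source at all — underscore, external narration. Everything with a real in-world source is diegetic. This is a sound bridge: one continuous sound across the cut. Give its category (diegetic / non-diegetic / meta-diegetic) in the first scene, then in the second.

non-diegetic, diegetic

Scene one: there's no in-world source anywhere and no character hears it — underscore for the audience only → non-diegetic.
Scene two: once Hamid turns on a PA system, the music has a real source in the story world and Hamid reacts to it → diegetic.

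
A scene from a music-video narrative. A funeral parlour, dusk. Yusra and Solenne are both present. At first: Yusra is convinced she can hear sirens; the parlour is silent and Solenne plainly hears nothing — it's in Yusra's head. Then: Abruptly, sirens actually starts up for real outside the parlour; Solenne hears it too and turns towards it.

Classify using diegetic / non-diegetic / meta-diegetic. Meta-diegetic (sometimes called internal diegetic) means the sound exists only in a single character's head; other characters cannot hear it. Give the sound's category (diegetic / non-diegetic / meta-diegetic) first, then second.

meta-diegetic, diegetic

First: only Yusra 'hears' it — imagined, in her mind → meta-diegetic.
Second: now there's a real external source and Solenne hears it too — in the story world → diegetic.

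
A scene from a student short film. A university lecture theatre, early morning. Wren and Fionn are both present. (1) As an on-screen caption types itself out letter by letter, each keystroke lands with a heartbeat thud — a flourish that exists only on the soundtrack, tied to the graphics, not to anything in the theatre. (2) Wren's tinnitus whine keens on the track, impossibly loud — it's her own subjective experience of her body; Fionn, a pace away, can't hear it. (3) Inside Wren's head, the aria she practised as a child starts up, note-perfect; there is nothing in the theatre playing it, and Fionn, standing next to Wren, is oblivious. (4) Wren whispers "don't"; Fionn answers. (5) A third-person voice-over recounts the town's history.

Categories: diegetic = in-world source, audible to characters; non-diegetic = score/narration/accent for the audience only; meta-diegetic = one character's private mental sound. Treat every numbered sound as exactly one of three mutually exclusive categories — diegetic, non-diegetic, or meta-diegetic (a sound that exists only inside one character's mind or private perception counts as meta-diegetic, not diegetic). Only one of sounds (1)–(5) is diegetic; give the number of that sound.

Sound (1): the caption isn't part of the story world, so neither is the sound tied to it, so non-diegetic.
(2) point-of-audition from inside Wren's body; not a sound in the room → meta-diegetic.
(3) remembered music, private to Wren — Fionn is oblivious because it isn't in the room → meta-diegetic.
Sound (4): spoken by a character present in the story world, so diegetic.
(5) commentary laid over the scene from outside the fiction → non-diegetic.
Only (4) is diegetic.

4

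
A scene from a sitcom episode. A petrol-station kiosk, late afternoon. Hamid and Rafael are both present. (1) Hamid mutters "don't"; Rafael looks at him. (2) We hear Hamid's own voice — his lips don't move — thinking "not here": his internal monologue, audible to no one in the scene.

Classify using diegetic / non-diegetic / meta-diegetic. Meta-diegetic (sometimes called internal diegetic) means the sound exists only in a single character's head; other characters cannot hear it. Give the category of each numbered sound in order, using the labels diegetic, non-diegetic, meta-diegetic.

(1) is diegetic: Hamid is a character speaking aloud in the scene.
(2) is meta-diegetic: internal monologue — inside Hamid's mind, not spoken into the scene.

diegetic, meta-diegetic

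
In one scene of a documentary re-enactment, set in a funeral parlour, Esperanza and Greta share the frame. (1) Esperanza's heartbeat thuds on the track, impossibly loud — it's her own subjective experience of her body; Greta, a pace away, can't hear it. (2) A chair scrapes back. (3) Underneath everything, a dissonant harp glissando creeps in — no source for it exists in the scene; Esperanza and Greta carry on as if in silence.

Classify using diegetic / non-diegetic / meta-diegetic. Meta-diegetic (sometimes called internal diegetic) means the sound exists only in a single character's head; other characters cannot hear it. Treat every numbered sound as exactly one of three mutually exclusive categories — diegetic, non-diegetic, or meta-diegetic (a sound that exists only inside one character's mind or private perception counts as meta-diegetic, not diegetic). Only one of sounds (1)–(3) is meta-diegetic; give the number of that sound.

(1) is meta-diegetic: a subjective body sound — Esperanza's private perception, inaudible to Greta.
(2) a chair is a real object/event in the scene's world → diegetic.
(3) score with no on-screen or off-screen source; it exists for the audience alone → non-diegetic.
Only (1) is meta-diegetic.

1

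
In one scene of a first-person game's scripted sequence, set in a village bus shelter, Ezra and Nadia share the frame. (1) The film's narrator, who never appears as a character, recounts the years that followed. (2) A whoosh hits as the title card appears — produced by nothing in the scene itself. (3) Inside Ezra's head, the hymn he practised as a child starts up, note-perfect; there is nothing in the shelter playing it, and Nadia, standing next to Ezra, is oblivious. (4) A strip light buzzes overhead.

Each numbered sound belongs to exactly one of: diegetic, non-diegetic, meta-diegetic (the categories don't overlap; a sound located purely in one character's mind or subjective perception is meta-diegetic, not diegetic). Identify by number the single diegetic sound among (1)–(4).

(1) commentary laid over the scene from outside the fiction → non-diegetic.
(2) an editorial stinger — it belongs to the cut, not the story world → non-diegetic.
(3) is meta-diegetic: remembered music, private to Ezra — Nadia is oblivious because it isn't in the room.
(4) is diegetic: it's the actual ambient sound of the location.
Only (4) is diegetic.

4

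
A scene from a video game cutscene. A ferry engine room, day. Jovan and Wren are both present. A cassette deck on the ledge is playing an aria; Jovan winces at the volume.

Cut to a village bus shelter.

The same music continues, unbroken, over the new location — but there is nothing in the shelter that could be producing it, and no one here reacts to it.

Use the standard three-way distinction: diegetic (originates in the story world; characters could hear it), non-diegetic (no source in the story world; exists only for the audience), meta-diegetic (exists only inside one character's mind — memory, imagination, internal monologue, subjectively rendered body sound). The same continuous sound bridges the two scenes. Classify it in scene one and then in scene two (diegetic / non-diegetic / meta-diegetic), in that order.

Scene one: a cassette deck is an on-screen source and Jovan reacts to it → diegetic.
Scene two: there is no source in the shelter and no one hears it — it's now underscore → non-diegetic.

diegetic, non-diegetic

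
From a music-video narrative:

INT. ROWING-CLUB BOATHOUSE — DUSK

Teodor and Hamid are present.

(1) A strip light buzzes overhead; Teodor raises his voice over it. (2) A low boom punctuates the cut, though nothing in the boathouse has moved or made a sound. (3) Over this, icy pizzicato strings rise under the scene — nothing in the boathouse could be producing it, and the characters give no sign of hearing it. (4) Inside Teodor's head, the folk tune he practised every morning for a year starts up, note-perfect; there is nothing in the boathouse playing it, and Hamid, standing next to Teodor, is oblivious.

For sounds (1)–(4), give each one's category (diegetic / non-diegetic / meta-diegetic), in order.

(1) ambient/room sound belonging to the story's physical space → diegetic.
(2) an editorial stinger — it belongs to the cut, not the story world → non-diegetic.
(3) is non-diegetic: score with no on-screen or off-screen source; it exists for the audience alone.
(4) remembered music, private to Teodor — Hamid is oblivious because it isn't in the room → meta-diegetic.

diegetic, non-diegetic, non-diegetic, meta-diegetic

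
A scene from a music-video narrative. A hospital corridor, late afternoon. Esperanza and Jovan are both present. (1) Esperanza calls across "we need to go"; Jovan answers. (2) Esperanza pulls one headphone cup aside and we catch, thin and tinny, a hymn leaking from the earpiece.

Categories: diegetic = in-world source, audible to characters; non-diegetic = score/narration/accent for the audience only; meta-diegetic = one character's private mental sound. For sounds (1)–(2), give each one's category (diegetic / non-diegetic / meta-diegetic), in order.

diegetic, diegetic

Sound (1): on-screen dialogue — Esperanza speaks and Jovan is there to hear, so diegetic.
Sound (2): the headphones are an on-screen source, so diegetic.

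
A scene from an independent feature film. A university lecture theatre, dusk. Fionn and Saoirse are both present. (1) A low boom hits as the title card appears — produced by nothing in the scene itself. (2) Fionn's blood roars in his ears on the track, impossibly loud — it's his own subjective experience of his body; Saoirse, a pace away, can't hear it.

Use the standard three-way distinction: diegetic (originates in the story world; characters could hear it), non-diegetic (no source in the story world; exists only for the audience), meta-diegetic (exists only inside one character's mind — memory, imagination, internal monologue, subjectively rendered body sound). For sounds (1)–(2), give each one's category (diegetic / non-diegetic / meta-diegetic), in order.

non-diegetic, meta-diegetic

(1) an editorial stinger — it belongs to the cut, not the story world → non-diegetic.
(2) it's Fionn's internal bodily sensation rendered as sound; only Fionn 'hears' it → meta-diegetic.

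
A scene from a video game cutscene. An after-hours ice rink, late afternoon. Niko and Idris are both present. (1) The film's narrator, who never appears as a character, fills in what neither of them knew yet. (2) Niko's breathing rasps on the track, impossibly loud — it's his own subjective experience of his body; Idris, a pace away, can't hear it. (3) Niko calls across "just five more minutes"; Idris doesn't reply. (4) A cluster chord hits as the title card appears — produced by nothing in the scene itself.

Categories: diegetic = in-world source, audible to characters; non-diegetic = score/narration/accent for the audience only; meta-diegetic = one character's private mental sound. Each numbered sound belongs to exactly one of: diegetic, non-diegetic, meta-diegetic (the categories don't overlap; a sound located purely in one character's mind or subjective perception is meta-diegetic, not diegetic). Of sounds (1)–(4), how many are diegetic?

1

(1) external voice-over — not a character, not heard by anyone in the scene → non-diegetic.
(2) point-of-audition from inside Niko's body; not a sound in the room → meta-diegetic.
(3) Niko is a character speaking aloud in the scene → diegetic.
(4) an editorial stinger — it belongs to the cut, not the story world → non-diegetic.
So 1 of the 4 is diegetic: (3).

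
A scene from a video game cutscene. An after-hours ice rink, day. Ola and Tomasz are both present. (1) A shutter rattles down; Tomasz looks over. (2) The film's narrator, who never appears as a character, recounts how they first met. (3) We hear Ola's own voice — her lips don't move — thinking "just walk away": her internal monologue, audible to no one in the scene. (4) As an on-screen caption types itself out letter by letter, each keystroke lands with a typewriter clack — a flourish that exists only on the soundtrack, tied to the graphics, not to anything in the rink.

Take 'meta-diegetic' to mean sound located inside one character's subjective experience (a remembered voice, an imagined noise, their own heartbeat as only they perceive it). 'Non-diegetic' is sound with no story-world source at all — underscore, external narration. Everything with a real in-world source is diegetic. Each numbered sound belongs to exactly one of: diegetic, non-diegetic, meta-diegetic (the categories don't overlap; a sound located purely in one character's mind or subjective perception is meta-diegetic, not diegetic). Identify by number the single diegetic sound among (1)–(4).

1

(1) is diegetic: the sound comes from a shutter physically present in the location.
(2) commentary laid over the scene from outside the fiction → non-diegetic.
Sound (3): it's Ola's unspoken thought, heard only by the audience via her subjectivity, so meta-diegetic.
(4) sound married to a title/caption — outside the diegesis by definition → non-diegetic.
Only (1) is diegetic.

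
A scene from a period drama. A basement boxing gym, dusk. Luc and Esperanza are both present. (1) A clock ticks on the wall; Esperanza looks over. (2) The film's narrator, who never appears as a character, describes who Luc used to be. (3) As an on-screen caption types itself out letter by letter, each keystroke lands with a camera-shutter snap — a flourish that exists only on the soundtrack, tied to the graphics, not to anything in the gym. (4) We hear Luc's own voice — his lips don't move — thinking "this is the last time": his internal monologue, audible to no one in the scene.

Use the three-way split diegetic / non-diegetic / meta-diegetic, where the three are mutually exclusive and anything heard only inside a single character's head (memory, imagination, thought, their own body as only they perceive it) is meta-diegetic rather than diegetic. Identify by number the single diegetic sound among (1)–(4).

(1) is diegetic: a clock is a real object/event in the scene's world.
(2) is non-diegetic: commentary laid over the scene from outside the fiction.
Sound (3): the caption isn't part of the story world, so neither is the sound tied to it, so non-diegetic.
Sound (4): it's Luc's unspoken thought, heard only by the audience via his subjectivity, so meta-diegetic.
Only (1) is diegetic.

1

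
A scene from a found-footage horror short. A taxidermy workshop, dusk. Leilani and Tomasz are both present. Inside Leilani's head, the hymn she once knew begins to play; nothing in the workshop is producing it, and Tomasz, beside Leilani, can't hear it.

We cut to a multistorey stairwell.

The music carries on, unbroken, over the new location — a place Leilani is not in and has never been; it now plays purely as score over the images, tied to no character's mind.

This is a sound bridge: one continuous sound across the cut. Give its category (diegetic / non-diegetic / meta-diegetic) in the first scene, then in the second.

meta-diegetic, non-diegetic

Scene one: the music exists only inside Leilani's mind; Tomasz can't hear it → meta-diegetic.
Scene two: it's detached from Leilani entirely and plays over unrelated images with no in-world source — conventional underscore → non-diegetic.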